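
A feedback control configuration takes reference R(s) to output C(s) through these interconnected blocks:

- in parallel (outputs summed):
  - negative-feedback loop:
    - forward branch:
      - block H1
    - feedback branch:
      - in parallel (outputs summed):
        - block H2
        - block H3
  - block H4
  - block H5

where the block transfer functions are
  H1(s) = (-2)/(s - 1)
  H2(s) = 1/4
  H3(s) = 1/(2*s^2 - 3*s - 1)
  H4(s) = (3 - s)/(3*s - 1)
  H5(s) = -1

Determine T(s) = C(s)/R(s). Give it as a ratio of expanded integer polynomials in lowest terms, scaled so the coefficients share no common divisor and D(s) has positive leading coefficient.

Answer: (-16*s^4 + 40*s^3 - 32*s^2 + 32*s - 8)/(12*s^4 - 40*s^3 + 33*s^2 - 10*s + 1)

Working:
[1] add H2, H3 (parallel) = (2*s^2 - 3*s + 3)/(8*s^2 - 12*s - 4)
[2] collapse the loop (H1 forward, (H2+H3) return) = (-8*s^2 + 12*s + 4)/(4*s^3 - 12*s^2 + 7*s - 1)
[3] reduce the parallel group [H1/(1+H1*(H2+H3))], H4, H5: this yields T(s), and no further normalization is needed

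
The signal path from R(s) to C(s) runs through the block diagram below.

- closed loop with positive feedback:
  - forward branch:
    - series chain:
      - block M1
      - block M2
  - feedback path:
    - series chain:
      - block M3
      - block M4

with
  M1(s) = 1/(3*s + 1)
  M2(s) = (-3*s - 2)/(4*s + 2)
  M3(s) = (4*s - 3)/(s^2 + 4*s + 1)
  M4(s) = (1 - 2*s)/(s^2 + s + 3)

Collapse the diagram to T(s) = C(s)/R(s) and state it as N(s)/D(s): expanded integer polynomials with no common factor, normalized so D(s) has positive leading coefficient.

Answer: (-3*s^5 - 17*s^4 - 34*s^3 - 55*s^2 - 35*s - 6)/(12*s^6 + 70*s^5 + 148*s^4 + 222*s^3 + 196*s^2 + 67*s)

Working:
Step 1 - cascade M1, M2: (-3*s - 2)/(12*s^2 + 10*s + 2)
Step 2 - multiply M3, M4 (series): (-8*s^2 + 10*s - 3)/(s^4 + 5*s^3 + 8*s^2 + 13*s + 3)
Step 3 - reduce the feedback loop with forward (M1*M2) and return (M3*M4) - this is the overall T(s), already in the required normalized form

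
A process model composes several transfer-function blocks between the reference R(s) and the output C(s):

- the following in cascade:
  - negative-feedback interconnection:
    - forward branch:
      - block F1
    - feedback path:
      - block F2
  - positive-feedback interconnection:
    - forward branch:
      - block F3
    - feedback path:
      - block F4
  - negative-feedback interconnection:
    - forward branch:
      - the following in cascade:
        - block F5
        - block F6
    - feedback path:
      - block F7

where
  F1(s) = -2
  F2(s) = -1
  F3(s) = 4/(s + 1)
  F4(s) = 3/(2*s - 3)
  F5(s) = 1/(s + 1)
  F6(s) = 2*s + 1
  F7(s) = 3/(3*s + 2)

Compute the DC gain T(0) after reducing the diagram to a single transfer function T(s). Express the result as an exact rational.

Step 1. close the feedback loop around F1, F2, giving (-2)/3
Step 2. reduce the feedback loop with forward F3 and return F4, giving (8*s - 12)/(2*s^2 - s - 15)
Step 3. multiply F5, F6 (series), giving (2*s + 1)/(s + 1)
Step 4. close the feedback loop around (F5*F6), F7, giving (6*s^2 + 7*s + 2)/(3*s^2 + 11*s + 5)
Step 5. series reduction of [F1/(1+F1*F2)], [F3/(1-F3*F4)], [(F5*F6)/(1+(F5*F6)*F7)], giving (-96*s^3 + 32*s^2 + 136*s + 48)/(18*s^4 + 57*s^3 - 138*s^2 - 510*s - 225)
DC gain: substitute s = 0 into T(s) from step 5: T(0) = 48/(-225) = -16/75.

Therefore the answer is -16/75.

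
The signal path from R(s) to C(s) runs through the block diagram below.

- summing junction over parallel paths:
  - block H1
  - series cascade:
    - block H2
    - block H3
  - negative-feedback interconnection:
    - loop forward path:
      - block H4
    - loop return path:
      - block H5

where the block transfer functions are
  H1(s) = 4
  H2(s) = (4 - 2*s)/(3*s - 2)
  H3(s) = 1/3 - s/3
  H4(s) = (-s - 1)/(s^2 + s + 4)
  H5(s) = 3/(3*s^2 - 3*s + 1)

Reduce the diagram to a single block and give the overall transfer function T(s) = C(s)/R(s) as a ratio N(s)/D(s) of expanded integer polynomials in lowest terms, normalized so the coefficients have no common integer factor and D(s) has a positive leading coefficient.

Answer: (6*s^6 + 90*s^5 - 67*s^4 + 290*s^3 - 600*s^2 + 289*s - 14)/(27*s^5 - 18*s^4 + 90*s^3 - 186*s^2 + 93*s - 6)

Working:
Step 1: cascade H2, H3 -> (2*s^2 - 6*s + 4)/(9*s - 6)
Step 2: collapse the loop (H4 forward, H5 return) -> (-3*s^3 + 2*s - 1)/(3*s^4 + 10*s^2 - 14*s + 1)
Step 3: combine H1, (H2*H3), [H4/(1+H4*H5)] in parallel - this is the overall T(s), already in the required normalized form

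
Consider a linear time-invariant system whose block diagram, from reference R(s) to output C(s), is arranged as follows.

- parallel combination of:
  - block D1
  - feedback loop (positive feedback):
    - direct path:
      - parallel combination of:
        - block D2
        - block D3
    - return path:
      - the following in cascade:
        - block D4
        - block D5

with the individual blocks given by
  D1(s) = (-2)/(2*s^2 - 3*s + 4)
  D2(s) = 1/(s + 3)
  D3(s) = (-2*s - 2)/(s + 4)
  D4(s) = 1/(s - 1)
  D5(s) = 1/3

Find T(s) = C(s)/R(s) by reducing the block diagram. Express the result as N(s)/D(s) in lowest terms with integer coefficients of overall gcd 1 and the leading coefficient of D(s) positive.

Step 1. combine D2, D3 in parallel; result (-2*s^2 - 7*s - 2)/(s^2 + 7*s + 12)
Step 2. reduce the series chain D4, D5; result 1/(3*s - 3)
Step 3. close the feedback loop around (D2+D3), (D4*D5); result (-6*s^3 - 15*s^2 + 15*s + 6)/(3*s^3 + 20*s^2 + 22*s - 34)
Step 4. reduce the parallel group D1, [(D2+D3)/(1-(D2+D3)*(D4*D5))]: this yields T(s), and no further normalization is needed

Final answer: (-12*s^5 - 12*s^4 + 45*s^3 - 133*s^2 - 2*s + 92)/(6*s^5 + 31*s^4 - 4*s^3 - 54*s^2 + 190*s - 136)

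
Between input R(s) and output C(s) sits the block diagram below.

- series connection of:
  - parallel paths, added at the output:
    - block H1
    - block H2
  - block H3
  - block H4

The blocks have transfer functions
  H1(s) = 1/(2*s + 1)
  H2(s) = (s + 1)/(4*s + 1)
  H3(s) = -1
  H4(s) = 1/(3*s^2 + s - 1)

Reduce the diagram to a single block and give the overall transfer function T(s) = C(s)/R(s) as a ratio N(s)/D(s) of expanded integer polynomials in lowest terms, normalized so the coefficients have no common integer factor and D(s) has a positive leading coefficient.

Step 1: sum the parallel branches H1, H2: (2*s^2 + 7*s + 2)/(8*s^2 + 6*s + 1)
Step 2: combine (H1+H2), H3, H4 in series, giving the overall T(s)

Answer: (-2*s^2 - 7*s - 2)/(24*s^4 + 26*s^3 + s^2 - 5*s - 1)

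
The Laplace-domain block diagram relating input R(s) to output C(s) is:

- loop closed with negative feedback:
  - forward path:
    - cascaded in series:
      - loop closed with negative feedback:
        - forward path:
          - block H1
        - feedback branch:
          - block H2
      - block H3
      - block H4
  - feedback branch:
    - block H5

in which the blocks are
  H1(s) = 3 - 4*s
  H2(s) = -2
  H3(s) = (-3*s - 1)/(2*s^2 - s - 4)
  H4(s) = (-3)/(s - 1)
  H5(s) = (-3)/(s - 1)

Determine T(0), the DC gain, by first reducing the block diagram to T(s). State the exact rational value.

1. reduce the feedback loop with forward H1 and return H2 = (3 - 4*s)/(8*s - 5)
2. reduce the series chain [H1/(1+H1*H2)], H3, H4 = (-36*s^2 + 15*s + 9)/(16*s^4 - 34*s^3 - 9*s^2 + 47*s - 20)
3. feedback reduction of ([H1/(1+H1*H2)]*H3*H4), H5 = (-36*s^3 + 51*s^2 - 6*s - 9)/(16*s^5 - 50*s^4 + 25*s^3 + 164*s^2 - 112*s - 7)
DC gain: substitute s = 0 into T(s) from step 3: T(0) = -9/(-7) = 9/7.

Answer: 9/7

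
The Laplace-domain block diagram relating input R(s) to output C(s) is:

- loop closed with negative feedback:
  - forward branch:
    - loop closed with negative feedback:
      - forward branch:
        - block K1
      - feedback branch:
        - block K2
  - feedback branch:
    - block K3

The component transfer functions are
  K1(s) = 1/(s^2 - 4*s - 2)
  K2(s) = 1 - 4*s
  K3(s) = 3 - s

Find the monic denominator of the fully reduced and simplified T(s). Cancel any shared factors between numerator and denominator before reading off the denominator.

Step 1 - feedback reduction of K1, K2, giving 1/(s^2 - 8*s - 1)
Step 2 - reduce the feedback loop with forward [K1/(1+K1*K2)] and return K3, giving 1/(s^2 - 9*s + 2)
No further cancellation is possible in the step-2 result, so that is T(s). Its denominator is already monic.

Answer: s^2 - 9*s + 2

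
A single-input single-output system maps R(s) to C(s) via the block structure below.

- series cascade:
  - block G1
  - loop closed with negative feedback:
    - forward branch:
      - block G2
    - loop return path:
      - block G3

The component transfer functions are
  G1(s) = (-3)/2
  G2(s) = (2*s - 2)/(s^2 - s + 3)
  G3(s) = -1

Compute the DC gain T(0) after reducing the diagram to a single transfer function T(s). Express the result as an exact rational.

Step 1 - close the feedback loop around G2, G3 = (2*s - 2)/(s^2 - 3*s + 5)
Step 2 - combine G1, [G2/(1+G2*G3)] in series = (3 - 3*s)/(s^2 - 3*s + 5)
Step 2 gives the overall T(s). Then T(0) = 3/5.

Answer: 3/5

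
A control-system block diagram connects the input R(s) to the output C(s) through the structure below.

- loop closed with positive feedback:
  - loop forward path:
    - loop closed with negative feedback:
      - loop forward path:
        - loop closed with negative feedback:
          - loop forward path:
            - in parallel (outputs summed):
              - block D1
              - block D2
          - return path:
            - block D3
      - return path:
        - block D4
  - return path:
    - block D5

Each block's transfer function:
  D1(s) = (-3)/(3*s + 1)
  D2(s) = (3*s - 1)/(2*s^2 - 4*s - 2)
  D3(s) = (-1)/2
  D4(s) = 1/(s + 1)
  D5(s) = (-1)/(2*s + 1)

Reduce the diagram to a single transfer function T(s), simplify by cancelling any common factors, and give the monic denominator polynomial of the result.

Step 1. parallel reduction of D1, D2 -> (3*s^2 + 12*s + 5)/(6*s^3 - 10*s^2 - 10*s - 2)
Step 2. reduce the feedback loop with forward (D1+D2) and return D3 -> (6*s^2 + 24*s + 10)/(12*s^3 - 23*s^2 - 32*s - 9)
Step 3. reduce the feedback loop with forward [(D1+D2)/(1+(D1+D2)*D3)] and return D4 -> (6*s^3 + 30*s^2 + 34*s + 10)/(12*s^4 - 11*s^3 - 49*s^2 - 17*s + 1)
Step 4. reduce the feedback loop with forward [[(D1+D2)/(1+(D1+D2)*D3)]/(1+[(D1+D2)/(1+(D1+D2)*D3)]*D4)] and return D5 -> (12*s^4 + 66*s^3 + 98*s^2 + 54*s + 10)/(24*s^5 - 10*s^4 - 103*s^3 - 53*s^2 + 19*s + 11)
That last expression is T(s), already simplified. Scaling its denominator by 1/24 (the reciprocal of the leading coefficient) yields the monic denominator.

Final answer: s^5 - 5*s^4/12 - 103*s^3/24 - 53*s^2/24 + 19*s/24 + 11/24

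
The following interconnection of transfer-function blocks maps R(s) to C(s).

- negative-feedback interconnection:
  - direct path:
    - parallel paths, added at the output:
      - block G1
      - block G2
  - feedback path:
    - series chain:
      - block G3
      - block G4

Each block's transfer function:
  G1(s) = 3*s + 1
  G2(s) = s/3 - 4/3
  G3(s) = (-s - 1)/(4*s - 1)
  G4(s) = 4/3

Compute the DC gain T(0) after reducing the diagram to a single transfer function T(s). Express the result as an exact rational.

Step 1 - add G1, G2 (parallel), giving 10*s/3 - 1/3
Step 2 - reduce the series chain G3, G4, giving (-4*s - 4)/(12*s - 3)
Step 3 - close the feedback loop around (G1+G2), (G3*G4), giving (-120*s^2 + 42*s - 3)/(40*s^2 + 5)
DC gain: substitute s = 0 into T(s) from step 3: T(0) = -3/5.

Answer: -3/5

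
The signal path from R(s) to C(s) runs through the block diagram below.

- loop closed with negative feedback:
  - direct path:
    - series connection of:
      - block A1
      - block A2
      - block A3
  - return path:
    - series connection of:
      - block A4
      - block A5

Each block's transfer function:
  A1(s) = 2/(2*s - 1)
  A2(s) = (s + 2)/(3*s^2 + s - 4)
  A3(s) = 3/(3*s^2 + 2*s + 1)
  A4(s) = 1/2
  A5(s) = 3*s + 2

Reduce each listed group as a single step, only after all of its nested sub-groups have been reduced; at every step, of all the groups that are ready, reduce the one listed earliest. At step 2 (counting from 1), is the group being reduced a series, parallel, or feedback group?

Answer: series

Working:
1. combine A1, A2, A3 in series
2. series reduction of A4, A5
3. feedback reduction of (A1*A2*A3), (A4*A5)
At step 2 the group reduced is series.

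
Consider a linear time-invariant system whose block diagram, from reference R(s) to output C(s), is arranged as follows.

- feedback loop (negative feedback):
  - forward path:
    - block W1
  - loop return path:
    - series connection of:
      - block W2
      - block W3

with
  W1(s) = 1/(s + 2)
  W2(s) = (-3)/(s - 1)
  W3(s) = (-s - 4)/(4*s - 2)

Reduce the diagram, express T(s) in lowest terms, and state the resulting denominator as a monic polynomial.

1. cascade W2, W3 -> (3*s + 12)/(4*s^2 - 6*s + 2)
2. apply the feedback formula to W1, (W2*W3) -> (4*s^2 - 6*s + 2)/(4*s^3 + 2*s^2 - 7*s + 16)
That last expression is T(s), already simplified. Scaling its denominator by 1/4 (the reciprocal of the leading coefficient) yields the monic denominator.

Final answer: s^3 + s^2/2 - 7*s/4 + 4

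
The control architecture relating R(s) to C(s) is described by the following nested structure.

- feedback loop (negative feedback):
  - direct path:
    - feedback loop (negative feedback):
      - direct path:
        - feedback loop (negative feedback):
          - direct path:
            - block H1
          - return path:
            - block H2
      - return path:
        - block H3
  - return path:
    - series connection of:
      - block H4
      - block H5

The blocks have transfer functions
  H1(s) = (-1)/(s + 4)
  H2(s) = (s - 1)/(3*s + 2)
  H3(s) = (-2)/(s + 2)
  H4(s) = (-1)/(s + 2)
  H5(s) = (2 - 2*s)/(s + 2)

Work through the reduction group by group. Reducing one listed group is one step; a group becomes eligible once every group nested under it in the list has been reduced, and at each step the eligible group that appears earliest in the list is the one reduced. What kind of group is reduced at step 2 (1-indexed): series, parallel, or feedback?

The answer is feedback.

Reasoning:
Step 1 - collapse the loop (H1 forward, H2 return)
Step 2 - reduce the feedback loop with forward [H1/(1+H1*H2)] and return H3
Step 3 - reduce the series chain H4, H5
Step 4 - close the feedback loop around [[H1/(1+H1*H2)]/(1+[H1/(1+H1*H2)]*H3)], (H4*H5)
Step 2: feedback.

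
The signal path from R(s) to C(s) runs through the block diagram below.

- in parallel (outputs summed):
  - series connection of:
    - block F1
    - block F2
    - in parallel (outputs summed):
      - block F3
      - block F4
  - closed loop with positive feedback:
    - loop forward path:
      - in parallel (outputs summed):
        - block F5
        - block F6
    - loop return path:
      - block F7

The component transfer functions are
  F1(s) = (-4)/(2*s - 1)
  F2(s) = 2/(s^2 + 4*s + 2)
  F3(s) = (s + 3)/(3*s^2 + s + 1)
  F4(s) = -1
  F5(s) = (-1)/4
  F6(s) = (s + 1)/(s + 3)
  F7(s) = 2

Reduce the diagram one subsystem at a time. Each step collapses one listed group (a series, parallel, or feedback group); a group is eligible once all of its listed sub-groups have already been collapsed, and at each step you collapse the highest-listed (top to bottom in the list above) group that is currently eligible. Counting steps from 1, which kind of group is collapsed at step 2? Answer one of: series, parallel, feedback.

Answer: series

Working:
(1) sum the parallel branches F3, F4
(2) multiply F1, F2, (F3+F4) (series)
(3) sum the parallel branches F5, F6
(4) close the feedback loop around (F5+F6), F7
(5) add (F1*F2*(F3+F4)), [(F5+F6)/(1-(F5+F6)*F7)] (parallel)
The group at step 2 is a series group.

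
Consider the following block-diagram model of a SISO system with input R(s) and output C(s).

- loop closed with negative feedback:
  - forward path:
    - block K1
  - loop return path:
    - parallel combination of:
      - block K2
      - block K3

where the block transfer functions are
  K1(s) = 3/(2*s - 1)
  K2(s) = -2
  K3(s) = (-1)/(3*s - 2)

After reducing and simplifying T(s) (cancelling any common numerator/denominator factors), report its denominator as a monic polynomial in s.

1. sum the parallel branches K2, K3: (3 - 6*s)/(3*s - 2)
2. apply the feedback formula to K1, (K2+K3): (9*s - 6)/(6*s^2 - 25*s + 11)
The result of step 2 is T(s) in lowest terms. Its denominator has leading coefficient 6; dividing the denominator through by 6 makes it monic.

Therefore the answer is s^2 - 25*s/6 + 11/6.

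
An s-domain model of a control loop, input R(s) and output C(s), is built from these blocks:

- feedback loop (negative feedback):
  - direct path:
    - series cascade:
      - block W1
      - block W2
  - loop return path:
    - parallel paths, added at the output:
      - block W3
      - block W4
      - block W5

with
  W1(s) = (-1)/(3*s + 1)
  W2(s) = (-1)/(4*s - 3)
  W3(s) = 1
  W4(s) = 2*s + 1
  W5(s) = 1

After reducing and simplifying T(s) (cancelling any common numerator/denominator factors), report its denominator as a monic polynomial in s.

1. combine W1, W2 in series -> 1/(12*s^2 - 5*s - 3)
2. add W3, W4, W5 (parallel) -> 2*s + 3
3. feedback reduction of (W1*W2), (W3+W4+W5) -> 1/(12*s^2 - 3*s)
Step 3 gives the fully reduced T(s), with no common factor left to cancel. The denominator's leading coefficient is 12, so divide each of its coefficients by 12 to get the monic form.

Hence the answer: s^2 - s/4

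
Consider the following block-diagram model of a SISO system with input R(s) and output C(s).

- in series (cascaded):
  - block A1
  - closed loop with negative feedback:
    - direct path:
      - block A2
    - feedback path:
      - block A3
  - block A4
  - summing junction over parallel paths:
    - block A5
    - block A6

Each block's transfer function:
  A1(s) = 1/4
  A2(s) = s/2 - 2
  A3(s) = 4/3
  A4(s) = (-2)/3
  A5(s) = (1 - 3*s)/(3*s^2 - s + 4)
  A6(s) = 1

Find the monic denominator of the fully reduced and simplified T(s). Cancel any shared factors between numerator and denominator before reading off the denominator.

(1) apply the feedback formula to A2, A3, giving (3*s - 12)/(4*s - 10)
(2) combine A5, A6 in parallel, giving (3*s^2 - 4*s + 5)/(3*s^2 - s + 4)
(3) series reduction of A1, [A2/(1+A2*A3)], A4, (A5+A6), giving (-3*s^3 + 16*s^2 - 21*s + 20)/(24*s^3 - 68*s^2 + 52*s - 80)
That last expression is T(s), already simplified. Scaling its denominator by 1/24 (the reciprocal of the leading coefficient) yields the monic denominator.

Hence the answer: s^3 - 17*s^2/6 + 13*s/6 - 10/3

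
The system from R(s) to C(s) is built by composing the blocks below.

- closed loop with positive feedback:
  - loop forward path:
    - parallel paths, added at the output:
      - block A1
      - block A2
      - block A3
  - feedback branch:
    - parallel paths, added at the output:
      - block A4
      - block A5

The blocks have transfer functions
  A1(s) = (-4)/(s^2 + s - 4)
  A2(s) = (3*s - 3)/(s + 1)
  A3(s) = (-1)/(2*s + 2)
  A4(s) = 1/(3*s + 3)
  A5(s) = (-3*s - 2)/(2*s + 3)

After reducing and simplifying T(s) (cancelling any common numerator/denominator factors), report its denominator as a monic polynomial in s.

Reducing step by step:

Step 1. reduce the parallel group A1, A2, A3 = (6*s^3 - s^2 - 39*s + 20)/(2*s^3 + 4*s^2 - 6*s - 8)
Step 2. add A4, A5 (parallel) = (-9*s^2 - 13*s - 3)/(6*s^2 + 15*s + 9)
Step 3. collapse the loop ((A1+A2+A3) forward, (A4+A5) return) = (36*s^5 + 84*s^4 - 195*s^3 - 474*s^2 - 51*s + 180)/(66*s^5 + 123*s^4 - 304*s^3 - 432*s^2 - 31*s - 12)
Step 3 gives the fully reduced T(s), with no common factor left to cancel. The denominator's leading coefficient is 66, so divide each of its coefficients by 66 to get the monic form.

Answer: s^5 + 41*s^4/22 - 152*s^3/33 - 72*s^2/11 - 31*s/66 - 2/11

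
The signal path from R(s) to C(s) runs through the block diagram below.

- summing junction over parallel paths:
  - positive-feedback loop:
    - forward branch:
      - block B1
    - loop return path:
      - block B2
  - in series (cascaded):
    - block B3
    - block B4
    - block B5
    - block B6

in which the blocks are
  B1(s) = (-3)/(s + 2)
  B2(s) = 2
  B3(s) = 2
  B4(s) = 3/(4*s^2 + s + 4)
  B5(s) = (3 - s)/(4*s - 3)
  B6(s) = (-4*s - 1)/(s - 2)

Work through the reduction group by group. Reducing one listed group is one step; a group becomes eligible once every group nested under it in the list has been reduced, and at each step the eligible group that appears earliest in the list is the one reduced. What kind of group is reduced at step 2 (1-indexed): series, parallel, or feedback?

Step 1. reduce the feedback loop with forward B1 and return B2
Step 2. cascade B3, B4, B5, B6
Step 3. parallel reduction of [B1/(1-B1*B2)], (B3*B4*B5*B6)
Step 2 collapses a series group.

Final answer: series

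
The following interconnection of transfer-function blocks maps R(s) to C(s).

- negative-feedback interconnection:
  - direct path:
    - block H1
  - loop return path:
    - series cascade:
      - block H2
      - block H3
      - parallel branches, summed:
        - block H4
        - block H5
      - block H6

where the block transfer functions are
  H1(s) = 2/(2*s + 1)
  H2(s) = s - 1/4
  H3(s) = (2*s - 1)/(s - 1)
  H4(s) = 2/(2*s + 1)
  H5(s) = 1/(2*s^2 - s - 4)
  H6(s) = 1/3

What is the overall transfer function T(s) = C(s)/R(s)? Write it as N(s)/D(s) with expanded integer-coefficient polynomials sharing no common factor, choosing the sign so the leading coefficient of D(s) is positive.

The answer is (48*s^4 - 48*s^3 - 108*s^2 + 60*s + 48)/(48*s^5 + 8*s^4 - 156*s^3 - 46*s^2 + 120*s + 17).

Reasoning:
Step 1 - combine H4, H5 in parallel = (4*s^2 - 7)/(4*s^3 - 9*s - 4)
Step 2 - series reduction of H2, H3, (H4+H5), H6 = (32*s^4 - 24*s^3 - 52*s^2 + 42*s - 7)/(48*s^4 - 48*s^3 - 108*s^2 + 60*s + 48)
Step 3 - apply the feedback formula to H1, (H2*H3*(H4+H5)*H6), giving the overall T(s)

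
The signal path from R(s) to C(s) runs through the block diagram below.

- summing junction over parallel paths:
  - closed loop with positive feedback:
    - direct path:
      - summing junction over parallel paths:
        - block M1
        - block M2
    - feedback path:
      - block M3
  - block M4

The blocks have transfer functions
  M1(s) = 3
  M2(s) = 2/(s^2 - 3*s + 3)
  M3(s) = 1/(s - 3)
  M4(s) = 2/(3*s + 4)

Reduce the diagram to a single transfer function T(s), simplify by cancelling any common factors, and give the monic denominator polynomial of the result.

[1] add M1, M2 (parallel): (3*s^2 - 9*s + 11)/(s^2 - 3*s + 3)
[2] close the feedback loop around (M1+M2), M3: (3*s^3 - 18*s^2 + 38*s - 33)/(s^3 - 9*s^2 + 21*s - 20)
[3] add [(M1+M2)/(1-(M1+M2)*M3)], M4 (parallel): (9*s^4 - 40*s^3 + 24*s^2 + 95*s - 172)/(3*s^4 - 23*s^3 + 27*s^2 + 24*s - 80)
Step 3 gives the fully reduced T(s), with no common factor left to cancel. The denominator's leading coefficient is 3, so divide each of its coefficients by 3 to get the monic form.

Answer: s^4 - 23*s^3/3 + 9*s^2 + 8*s - 80/3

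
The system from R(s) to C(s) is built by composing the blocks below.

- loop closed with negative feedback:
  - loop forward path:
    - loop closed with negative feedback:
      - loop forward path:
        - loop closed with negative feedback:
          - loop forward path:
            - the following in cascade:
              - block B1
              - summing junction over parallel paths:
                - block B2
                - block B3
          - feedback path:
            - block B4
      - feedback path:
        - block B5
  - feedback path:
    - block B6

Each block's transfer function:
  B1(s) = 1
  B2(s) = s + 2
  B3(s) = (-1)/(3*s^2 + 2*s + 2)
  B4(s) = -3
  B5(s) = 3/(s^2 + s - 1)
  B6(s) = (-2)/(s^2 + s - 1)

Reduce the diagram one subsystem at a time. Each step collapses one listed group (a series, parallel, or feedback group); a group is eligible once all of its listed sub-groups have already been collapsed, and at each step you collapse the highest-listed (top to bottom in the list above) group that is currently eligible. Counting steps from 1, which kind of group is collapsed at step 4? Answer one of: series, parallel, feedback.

Answer: feedback

Working:
Step 1. parallel reduction of B2, B3
Step 2. reduce the series chain B1, (B2+B3)
Step 3. close the feedback loop around (B1*(B2+B3)), B4
Step 4. close the feedback loop around [(B1*(B2+B3))/(1+(B1*(B2+B3))*B4)], B5
Step 5. close the feedback loop around [[(B1*(B2+B3))/(1+(B1*(B2+B3))*B4)]/(1+[(B1*(B2+B3))/(1+(B1*(B2+B3))*B4)]*B5)], B6
So the answer for step 4 is feedback.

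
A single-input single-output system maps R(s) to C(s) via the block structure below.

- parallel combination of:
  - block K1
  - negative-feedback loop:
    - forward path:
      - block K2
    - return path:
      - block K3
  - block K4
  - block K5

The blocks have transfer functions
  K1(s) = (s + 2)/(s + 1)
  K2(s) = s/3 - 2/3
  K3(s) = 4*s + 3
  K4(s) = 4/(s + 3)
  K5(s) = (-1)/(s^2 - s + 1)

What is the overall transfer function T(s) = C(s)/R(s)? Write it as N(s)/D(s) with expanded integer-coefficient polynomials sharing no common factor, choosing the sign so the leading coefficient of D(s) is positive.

The answer is (4*s^6 + 28*s^5 - 38*s^4 - 55*s^3 + 51*s^2 - 19*s - 27)/(4*s^6 + 7*s^5 - 18*s^4 - 5*s^3 + 7*s^2 - 18*s - 9).

Reasoning:
(1) collapse the loop (K2 forward, K3 return): (s - 2)/(4*s^2 - 5*s - 3)
(2) reduce the parallel group K1, [K2/(1+K2*K3)], K4, K5: this yields T(s), and no further normalization is needed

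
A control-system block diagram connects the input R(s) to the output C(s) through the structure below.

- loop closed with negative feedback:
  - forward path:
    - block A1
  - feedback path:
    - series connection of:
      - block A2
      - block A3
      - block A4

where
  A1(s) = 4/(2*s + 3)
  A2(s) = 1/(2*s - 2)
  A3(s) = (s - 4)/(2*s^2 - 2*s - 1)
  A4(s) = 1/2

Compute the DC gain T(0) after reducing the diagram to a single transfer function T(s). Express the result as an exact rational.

Reducing step by step:

1. reduce the series chain A2, A3, A4 -> (s - 4)/(8*s^3 - 16*s^2 + 4*s + 4)
2. apply the feedback formula to A1, (A2*A3*A4) -> (8*s^3 - 16*s^2 + 4*s + 4)/(4*s^4 - 2*s^3 - 10*s^2 + 6*s - 1)
The step-2 result is T(s). Setting s = 0: T(0) = 4/(-1) = -4.

Answer: -4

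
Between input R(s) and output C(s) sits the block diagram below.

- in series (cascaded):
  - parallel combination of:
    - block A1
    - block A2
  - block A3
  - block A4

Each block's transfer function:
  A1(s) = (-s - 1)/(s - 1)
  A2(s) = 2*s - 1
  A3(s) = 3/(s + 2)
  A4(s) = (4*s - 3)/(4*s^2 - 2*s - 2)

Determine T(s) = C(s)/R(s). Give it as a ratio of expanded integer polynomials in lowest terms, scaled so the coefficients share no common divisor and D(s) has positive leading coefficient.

Answer: (12*s^3 - 33*s^2 + 18*s)/(2*s^4 + s^3 - 6*s^2 + s + 2)

Working:
(1) combine A1, A2 in parallel; result (2*s^2 - 4*s)/(s - 1)
(2) multiply (A1+A2), A3, A4 (series), which is the overall transfer function T(s) = C(s)/R(s) in lowest terms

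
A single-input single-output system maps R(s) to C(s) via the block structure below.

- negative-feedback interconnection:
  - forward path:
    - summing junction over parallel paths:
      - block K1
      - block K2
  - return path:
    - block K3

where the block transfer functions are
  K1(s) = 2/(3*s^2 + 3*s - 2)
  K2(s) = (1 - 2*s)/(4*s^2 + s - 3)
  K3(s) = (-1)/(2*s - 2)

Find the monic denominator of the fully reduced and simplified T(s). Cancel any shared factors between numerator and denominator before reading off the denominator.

Step 1: parallel reduction of K1, K2; result (-6*s^3 + 5*s^2 + 9*s - 8)/(12*s^4 + 15*s^3 - 14*s^2 - 11*s + 6)
Step 2: apply the feedback formula to (K1+K2), K3; result (-12*s^3 + 10*s^2 + 18*s - 16)/(24*s^4 + 30*s^3 - 22*s^2 - 21*s + 4)
The result of step 2 is T(s) in lowest terms. Its denominator has leading coefficient 24; dividing the denominator through by 24 makes it monic.

Final answer: s^4 + 5*s^3/4 - 11*s^2/12 - 7*s/8 + 1/6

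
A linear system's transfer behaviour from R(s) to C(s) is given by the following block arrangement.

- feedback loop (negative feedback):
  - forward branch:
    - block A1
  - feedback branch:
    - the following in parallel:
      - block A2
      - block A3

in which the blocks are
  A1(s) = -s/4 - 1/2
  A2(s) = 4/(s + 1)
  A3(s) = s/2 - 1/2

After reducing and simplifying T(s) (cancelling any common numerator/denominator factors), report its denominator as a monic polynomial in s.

Answer: s^3 + 2*s^2 - s + 6

Working:
1. sum the parallel branches A2, A3: (s^2 + 7)/(2*s + 2)
2. feedback reduction of A1, (A2+A3): (2*s^2 + 6*s + 4)/(s^3 + 2*s^2 - s + 6)
That last expression is T(s), already simplified, and its denominator is already monic.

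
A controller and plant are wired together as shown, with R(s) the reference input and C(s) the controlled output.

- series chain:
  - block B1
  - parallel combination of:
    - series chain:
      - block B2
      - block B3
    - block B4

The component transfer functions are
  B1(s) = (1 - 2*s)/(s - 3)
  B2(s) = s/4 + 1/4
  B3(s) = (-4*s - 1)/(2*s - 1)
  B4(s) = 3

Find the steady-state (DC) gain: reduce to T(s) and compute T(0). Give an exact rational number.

Step 1: reduce the series chain B2, B3: (-4*s^2 - 5*s - 1)/(8*s - 4)
Step 2: parallel reduction of (B2*B3), B4: (-4*s^2 + 19*s - 13)/(8*s - 4)
Step 3: series reduction of B1, ((B2*B3)+B4): (4*s^2 - 19*s + 13)/(4*s - 12)
Evaluating the step-3 result (the overall T(s)) at s = 0 gives T(0) = 13/(-12) = -13/12.

Therefore the answer is -13/12.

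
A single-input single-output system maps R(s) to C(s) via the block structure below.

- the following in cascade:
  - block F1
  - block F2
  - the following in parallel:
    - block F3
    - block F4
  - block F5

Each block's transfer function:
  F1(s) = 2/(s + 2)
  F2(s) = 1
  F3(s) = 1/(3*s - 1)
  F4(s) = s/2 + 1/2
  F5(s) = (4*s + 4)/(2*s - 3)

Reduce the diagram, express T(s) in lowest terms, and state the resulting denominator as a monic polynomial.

[1] combine F3, F4 in parallel = (3*s^2 + 2*s + 1)/(6*s - 2)
[2] reduce the series chain F1, F2, (F3+F4), F5 = (12*s^3 + 20*s^2 + 12*s + 4)/(6*s^3 + s^2 - 19*s + 6)
No further cancellation is possible in the step-2 result, so that is T(s). Its denominator becomes monic after dividing by the leading coefficient 6.

Hence the answer: s^3 + s^2/6 - 19*s/6 + 1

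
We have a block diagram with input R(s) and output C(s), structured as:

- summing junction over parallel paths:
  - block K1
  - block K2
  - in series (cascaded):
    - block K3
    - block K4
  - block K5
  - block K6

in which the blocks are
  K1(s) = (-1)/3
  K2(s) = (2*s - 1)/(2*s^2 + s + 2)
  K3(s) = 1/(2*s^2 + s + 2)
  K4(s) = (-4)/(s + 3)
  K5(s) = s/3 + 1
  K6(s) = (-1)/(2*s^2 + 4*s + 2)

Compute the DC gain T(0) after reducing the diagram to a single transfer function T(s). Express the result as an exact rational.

The answer is -1.

Reasoning:
[1] series reduction of K3, K4, giving (-4)/(2*s^3 + 7*s^2 + 5*s + 6)
[2] sum the parallel branches K1, K2, (K3*K4), K5, K6, giving (4*s^6 + 30*s^5 + 98*s^4 + 178*s^3 + 135*s^2 + 11*s - 36)/(12*s^5 + 66*s^4 + 126*s^3 + 138*s^2 + 102*s + 36)
Step 2 gives the overall T(s). Then T(0) = -36/36 = -1.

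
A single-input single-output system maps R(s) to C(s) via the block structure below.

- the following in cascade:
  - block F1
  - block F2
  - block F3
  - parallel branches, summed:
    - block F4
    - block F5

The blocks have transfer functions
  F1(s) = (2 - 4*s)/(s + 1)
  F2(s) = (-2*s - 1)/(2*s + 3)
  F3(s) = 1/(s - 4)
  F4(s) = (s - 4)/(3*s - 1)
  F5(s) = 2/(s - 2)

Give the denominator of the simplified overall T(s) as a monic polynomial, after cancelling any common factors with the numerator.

The answer is s^5 - 23*s^4/6 - 13*s^3/3 + 77*s^2/6 + 25*s/3 - 4.

Reasoning:
Step 1: reduce the parallel group F4, F5; result (s^2 + 6)/(3*s^2 - 7*s + 2)
Step 2: combine F1, F2, F3, (F4+F5) in series; result (8*s^4 + 46*s^2 - 12)/(6*s^5 - 23*s^4 - 26*s^3 + 77*s^2 + 50*s - 24)
T(s) is the step-2 result (common factors already cancelled). Leading coefficient of the denominator: 6. Divide through by 6 for the monic polynomial.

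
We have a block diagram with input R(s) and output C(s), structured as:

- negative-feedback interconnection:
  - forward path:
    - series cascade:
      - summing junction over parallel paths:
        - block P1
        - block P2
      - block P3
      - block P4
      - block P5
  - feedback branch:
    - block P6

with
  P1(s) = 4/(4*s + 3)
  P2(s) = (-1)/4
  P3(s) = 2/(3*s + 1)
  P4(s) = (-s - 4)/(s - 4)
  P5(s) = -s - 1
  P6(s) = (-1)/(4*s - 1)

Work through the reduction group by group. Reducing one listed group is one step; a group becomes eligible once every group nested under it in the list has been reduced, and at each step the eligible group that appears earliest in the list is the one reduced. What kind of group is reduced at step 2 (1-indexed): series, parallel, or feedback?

The answer is series.

Reasoning:
1. add P1, P2 (parallel)
2. reduce the series chain (P1+P2), P3, P4, P5
3. feedback reduction of ((P1+P2)*P3*P4*P5), P6
So the answer for step 2 is series.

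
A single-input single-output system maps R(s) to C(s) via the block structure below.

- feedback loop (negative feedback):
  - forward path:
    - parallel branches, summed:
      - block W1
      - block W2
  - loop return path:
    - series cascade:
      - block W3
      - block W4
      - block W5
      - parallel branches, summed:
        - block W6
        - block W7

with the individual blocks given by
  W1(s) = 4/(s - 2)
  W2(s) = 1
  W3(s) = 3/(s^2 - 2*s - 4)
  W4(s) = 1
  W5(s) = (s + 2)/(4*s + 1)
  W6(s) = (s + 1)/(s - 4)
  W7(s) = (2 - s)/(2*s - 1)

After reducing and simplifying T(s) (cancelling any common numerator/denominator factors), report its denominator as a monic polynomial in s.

The answer is s^6 - 33*s^5/4 + 73*s^4/4 + 73*s^3/8 - 219*s^2/8 + 4*s - 19/2.

Reasoning:
Step 1 - reduce the parallel group W1, W2 gives (s + 2)/(s - 2)
Step 2 - sum the parallel branches W6, W7 gives (s^2 + 7*s - 9)/(2*s^2 - 9*s + 4)
Step 3 - series reduction of W3, W4, W5, (W6+W7) gives (3*s^3 + 27*s^2 + 15*s - 54)/(8*s^5 - 50*s^4 + 43*s^3 + 126*s^2 - 36*s - 16)
Step 4 - reduce the feedback loop with forward (W1+W2) and return (W3*W4*W5*(W6+W7)) gives (8*s^6 - 34*s^5 - 57*s^4 + 212*s^3 + 216*s^2 - 88*s - 32)/(8*s^6 - 66*s^5 + 146*s^4 + 73*s^3 - 219*s^2 + 32*s - 76)
No further cancellation is possible in the step-4 result, so that is T(s). Its denominator becomes monic after dividing by the leading coefficient 8.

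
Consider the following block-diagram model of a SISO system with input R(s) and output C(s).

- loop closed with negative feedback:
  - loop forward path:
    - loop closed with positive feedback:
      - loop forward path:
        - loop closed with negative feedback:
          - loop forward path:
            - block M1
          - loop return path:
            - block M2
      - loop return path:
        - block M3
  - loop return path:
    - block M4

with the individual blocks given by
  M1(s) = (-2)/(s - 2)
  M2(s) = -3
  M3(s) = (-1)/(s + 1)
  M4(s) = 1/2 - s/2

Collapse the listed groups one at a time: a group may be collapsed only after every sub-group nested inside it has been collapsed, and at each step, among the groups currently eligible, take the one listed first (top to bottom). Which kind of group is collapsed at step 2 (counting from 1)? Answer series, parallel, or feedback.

Step 1. close the feedback loop around M1, M2
Step 2. apply the feedback formula to [M1/(1+M1*M2)], M3
Step 3. reduce the feedback loop with forward [[M1/(1+M1*M2)]/(1-[M1/(1+M1*M2)]*M3)] and return M4
The group at step 2 is a feedback group.

Final answer: feedback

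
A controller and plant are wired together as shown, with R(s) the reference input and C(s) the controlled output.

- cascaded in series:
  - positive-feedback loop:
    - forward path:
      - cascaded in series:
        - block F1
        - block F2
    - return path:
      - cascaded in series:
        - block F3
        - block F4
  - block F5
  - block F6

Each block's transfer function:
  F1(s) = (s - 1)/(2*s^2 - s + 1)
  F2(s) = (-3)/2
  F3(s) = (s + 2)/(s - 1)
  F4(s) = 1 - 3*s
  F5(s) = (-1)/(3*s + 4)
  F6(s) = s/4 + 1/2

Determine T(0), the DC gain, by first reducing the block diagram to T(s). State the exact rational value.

Answer: -3/64

Working:
1. cascade F1, F2; result (3 - 3*s)/(4*s^2 - 2*s + 2)
2. multiply F3, F4 (series); result (-3*s^2 - 5*s + 2)/(s - 1)
3. reduce the feedback loop with forward (F1*F2) and return (F3*F4); result (3*s - 3)/(5*s^2 + 17*s - 8)
4. series reduction of [(F1*F2)/(1-(F1*F2)*(F3*F4))], F5, F6; result (-3*s^2 - 3*s + 6)/(60*s^3 + 284*s^2 + 176*s - 128)
Evaluating the step-4 result (the overall T(s)) at s = 0 gives T(0) = 6/(-128) = -3/64.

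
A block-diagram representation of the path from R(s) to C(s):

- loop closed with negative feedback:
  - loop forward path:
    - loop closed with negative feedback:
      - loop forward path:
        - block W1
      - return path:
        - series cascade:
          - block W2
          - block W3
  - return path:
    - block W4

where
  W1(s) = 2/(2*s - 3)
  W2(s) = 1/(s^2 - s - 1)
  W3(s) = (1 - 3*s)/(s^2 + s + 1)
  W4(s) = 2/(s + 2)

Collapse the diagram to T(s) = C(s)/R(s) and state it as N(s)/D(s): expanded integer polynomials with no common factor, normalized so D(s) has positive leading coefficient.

The answer is (2*s^5 + 4*s^4 - 2*s^3 - 8*s^2 - 10*s - 4)/(2*s^6 + s^5 - 4*s^4 - 5*s^3 - 8*s^2 - 7*s + 6).

Reasoning:
Step 1: reduce the series chain W2, W3 -> (1 - 3*s)/(s^4 - s^2 - 2*s - 1)
Step 2: reduce the feedback loop with forward W1 and return (W2*W3) -> (2*s^4 - 2*s^2 - 4*s - 2)/(2*s^5 - 3*s^4 - 2*s^3 - s^2 - 2*s + 5)
Step 3: close the feedback loop around [W1/(1+W1*(W2*W3))], W4: this yields T(s), and no further normalization is needed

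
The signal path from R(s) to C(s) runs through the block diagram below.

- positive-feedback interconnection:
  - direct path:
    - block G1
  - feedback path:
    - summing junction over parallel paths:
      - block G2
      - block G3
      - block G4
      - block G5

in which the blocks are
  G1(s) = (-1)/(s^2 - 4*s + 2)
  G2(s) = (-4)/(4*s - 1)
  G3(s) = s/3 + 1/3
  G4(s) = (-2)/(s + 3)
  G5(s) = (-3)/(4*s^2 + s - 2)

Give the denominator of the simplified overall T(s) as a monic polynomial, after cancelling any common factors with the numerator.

Step 1 - sum the parallel branches G2, G3, G4, G5: (16*s^5 + 64*s^4 - 105*s^3 - 226*s^2 - 76*s + 93)/(48*s^4 + 144*s^3 - 27*s^2 - 75*s + 18)
Step 2 - close the feedback loop around G1, (G2+G3+G4+G5): (-48*s^4 - 144*s^3 + 27*s^2 + 75*s - 18)/(48*s^6 - 32*s^5 - 443*s^4 + 216*s^3 + 38*s^2 - 298*s + 129)
No further cancellation is possible in the step-2 result, so that is T(s). Its denominator becomes monic after dividing by the leading coefficient 48.

Hence the answer: s^6 - 2*s^5/3 - 443*s^4/48 + 9*s^3/2 + 19*s^2/24 - 149*s/24 + 43/16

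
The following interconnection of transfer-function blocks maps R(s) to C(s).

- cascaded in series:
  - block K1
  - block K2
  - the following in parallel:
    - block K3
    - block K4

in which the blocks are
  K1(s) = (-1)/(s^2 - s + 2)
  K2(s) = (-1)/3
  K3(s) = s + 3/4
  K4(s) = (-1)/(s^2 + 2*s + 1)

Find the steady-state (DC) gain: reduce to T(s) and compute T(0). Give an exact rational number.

Reducing step by step:

Step 1 - sum the parallel branches K3, K4 gives (4*s^3 + 11*s^2 + 10*s - 1)/(4*s^2 + 8*s + 4)
Step 2 - reduce the series chain K1, K2, (K3+K4) gives (4*s^3 + 11*s^2 + 10*s - 1)/(12*s^4 + 12*s^3 + 12*s^2 + 36*s + 24)
Evaluating the step-2 result (the overall T(s)) at s = 0 gives T(0) = -1/24.

Answer: -1/24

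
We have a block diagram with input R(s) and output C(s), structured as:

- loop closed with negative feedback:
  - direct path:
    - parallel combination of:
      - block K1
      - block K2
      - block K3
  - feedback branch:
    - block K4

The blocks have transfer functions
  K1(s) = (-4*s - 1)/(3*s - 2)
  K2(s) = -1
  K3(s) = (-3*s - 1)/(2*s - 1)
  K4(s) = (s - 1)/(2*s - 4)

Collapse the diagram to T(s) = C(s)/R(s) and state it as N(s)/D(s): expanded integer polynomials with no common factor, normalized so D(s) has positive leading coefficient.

Step 1. reduce the parallel group K1, K2, K3 = (-23*s^2 + 12*s + 1)/(6*s^2 - 7*s + 2)
Step 2. collapse the loop ((K1+K2+K3) forward, K4 return): this yields T(s), and no further normalization is needed

Final answer: (46*s^3 - 116*s^2 + 46*s + 4)/(11*s^3 + 3*s^2 - 21*s + 9)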